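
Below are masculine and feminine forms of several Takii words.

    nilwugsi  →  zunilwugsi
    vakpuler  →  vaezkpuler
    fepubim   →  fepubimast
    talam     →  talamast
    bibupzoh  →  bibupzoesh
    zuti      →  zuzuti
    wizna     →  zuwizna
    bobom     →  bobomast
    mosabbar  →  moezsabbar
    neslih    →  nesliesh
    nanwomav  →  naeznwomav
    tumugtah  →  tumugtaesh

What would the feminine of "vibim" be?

talam and mosabbar both have last vowel 'a' yet inflect differently (talamast, moezsabbar), so the last vowel is not what conditions the rule; the final letter is.
"vibim" ends in -m. The stems ending in -m (talam → talamast, bobom → bobomast, fepubim → fepubimast) add -ast.
So vibim → vibimast.

vibimast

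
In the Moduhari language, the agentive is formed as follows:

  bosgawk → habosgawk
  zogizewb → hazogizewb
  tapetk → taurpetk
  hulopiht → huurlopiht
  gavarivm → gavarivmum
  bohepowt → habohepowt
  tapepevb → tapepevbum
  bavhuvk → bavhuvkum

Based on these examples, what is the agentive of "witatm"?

"witatm" has second-to-last letter 't'. The one such stem in the data (tapetk → taurpetk) inserts -ur- after the first vowel (as does hulopiht), so the same rule applies.
The other patterns: stems whose second-to-last letter is 'v' add -um; stems whose second-to-last letter is 'w' add the prefix ha-.
So witatm → wiurtatm.

wiurtatm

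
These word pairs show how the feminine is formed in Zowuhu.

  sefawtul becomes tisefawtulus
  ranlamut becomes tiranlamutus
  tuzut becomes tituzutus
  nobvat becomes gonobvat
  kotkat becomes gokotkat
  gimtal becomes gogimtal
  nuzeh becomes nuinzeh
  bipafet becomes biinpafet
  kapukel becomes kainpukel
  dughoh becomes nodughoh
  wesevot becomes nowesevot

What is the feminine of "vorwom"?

ranlamut and nobvat both end in -t yet inflect differently (tiranlamutus, gonobvat), so the final letter is not what conditions the rule; the last vowel is.
"vorwom" has last vowel 'o'. The stems whose last vowel is 'o' (dughoh → nodughoh, wesevot → nowesevot) add the prefix no-.
So vorwom → novorwom.

novorwom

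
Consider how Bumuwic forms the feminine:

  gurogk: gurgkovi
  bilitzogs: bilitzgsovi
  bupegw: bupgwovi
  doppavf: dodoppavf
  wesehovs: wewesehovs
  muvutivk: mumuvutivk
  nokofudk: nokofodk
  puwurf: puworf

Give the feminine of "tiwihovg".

titiwihovg

bilitzogs and wesehovs both end in -s yet inflect differently (bilitzgsovi, wewesehovs), so the final letter is not what conditions the rule; the second-to-last letter is.
"tiwihovg" has second-to-last letter 'v'. The stems whose second-to-last letter is 'v' (doppavf → dodoppavf, wesehovs → wewesehovs, muvutivk → mumuvutivk) repeat the first consonant+vowel as a prefix.
The other patterns: stems whose second-to-last letter is 'g' delete the last vowel and add -ovi; stems whose second-to-last letter is 'd' or 'r' change the last vowel to 'o'.
So tiwihovg → titiwihovg.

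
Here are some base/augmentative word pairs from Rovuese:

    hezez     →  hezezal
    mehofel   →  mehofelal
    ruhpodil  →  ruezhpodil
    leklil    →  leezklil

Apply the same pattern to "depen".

depenal

mehofel and ruhpodil both end in -l yet inflect differently (mehofelal, ruezhpodil), so the final letter is not what conditions the rule; the last vowel is.
"depen" has last vowel 'e'. The stems whose last vowel is 'e' (hezez → hezezal, mehofel → mehofelal) add -al.
The other pattern: stems whose last vowel is 'i' insert -ez- after the first vowel.
So depen → depenal.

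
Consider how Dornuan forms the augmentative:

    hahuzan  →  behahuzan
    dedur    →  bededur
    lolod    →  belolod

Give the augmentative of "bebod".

bebebod

Every pair shown (hahuzan → behahuzan, dedur → bededur, lolod → belolod) follows the same rule: add the prefix be-.
So bebod → bebebod.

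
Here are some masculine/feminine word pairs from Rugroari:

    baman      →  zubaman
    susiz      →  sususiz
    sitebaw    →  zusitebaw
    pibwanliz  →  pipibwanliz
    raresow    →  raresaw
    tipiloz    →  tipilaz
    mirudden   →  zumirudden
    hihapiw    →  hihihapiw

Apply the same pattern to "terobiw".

teterobiw

sitebaw and raresow both end in -w yet inflect differently (zusitebaw, raresaw), so the final letter is not what conditions the rule; the last vowel is.
"terobiw" has last vowel 'i'. The stems whose last vowel is 'i' (hihapiw → hihihapiw, susiz → sususiz, pibwanliz → pipibwanliz) repeat the first consonant+vowel as a prefix.
The other patterns: stems whose last vowel is 'a' or 'e' add the prefix zu-; stems whose last vowel is 'o' change the last vowel to 'a'.
So terobiw → teterobiw.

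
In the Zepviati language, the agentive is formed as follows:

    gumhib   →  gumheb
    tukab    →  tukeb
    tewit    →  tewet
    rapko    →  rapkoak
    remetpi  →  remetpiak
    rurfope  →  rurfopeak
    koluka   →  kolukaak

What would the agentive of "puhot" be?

gumhib and remetpi both have last vowel 'i' yet inflect differently (gumheb, remetpiak), so the last vowel is not what conditions the rule; whether the stem ends in a vowel or a consonant is.
"puhot" ends in a consonant. The stems ending in a consonant (gumhib → gumheb, tukab → tukeb, tewit → tewet) change the last vowel to 'e'.
So puhot → puhet.

puhet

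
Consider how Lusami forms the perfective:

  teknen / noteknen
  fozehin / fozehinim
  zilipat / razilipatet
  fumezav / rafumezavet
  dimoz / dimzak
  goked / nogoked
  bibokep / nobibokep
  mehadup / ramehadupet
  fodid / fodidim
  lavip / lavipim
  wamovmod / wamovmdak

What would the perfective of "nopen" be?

wamovmod and goked both end in -d yet inflect differently (wamovmdak, nogoked), so the final letter is not what conditions the rule; the last vowel is.
"nopen" has last vowel 'e'. The stems whose last vowel is 'e' (bibokep → nobibokep, goked → nogoked, teknen → noteknen) add the prefix no-.
So nopen → nonopen.

nonopen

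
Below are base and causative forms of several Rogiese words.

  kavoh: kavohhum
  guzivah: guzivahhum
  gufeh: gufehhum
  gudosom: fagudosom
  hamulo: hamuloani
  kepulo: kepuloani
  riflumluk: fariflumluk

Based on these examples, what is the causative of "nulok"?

fanulok

"nulok" ends in -k. The one such stem in the data (riflumluk → fariflumluk) adds the prefix fa-, so the same rule applies.
The other patterns: stems ending in -o add -ani; stems ending in -h double the final consonant and add -um.
So nulok → fanulok.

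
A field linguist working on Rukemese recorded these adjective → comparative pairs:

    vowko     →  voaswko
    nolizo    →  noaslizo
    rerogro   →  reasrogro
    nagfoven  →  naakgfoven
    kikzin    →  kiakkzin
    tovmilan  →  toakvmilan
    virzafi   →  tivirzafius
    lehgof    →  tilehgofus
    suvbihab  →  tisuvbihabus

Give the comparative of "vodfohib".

"vodfohib" ends in -b. The one such stem in the data (suvbihab → tisuvbihabus) adds ti- … -us around the stem, so the same rule applies.
The other patterns: stems ending in -o insert -as- after the first vowel; stems ending in -n insert -ak- after the first vowel.
So vodfohib → tivodfohibus.

tivodfohibus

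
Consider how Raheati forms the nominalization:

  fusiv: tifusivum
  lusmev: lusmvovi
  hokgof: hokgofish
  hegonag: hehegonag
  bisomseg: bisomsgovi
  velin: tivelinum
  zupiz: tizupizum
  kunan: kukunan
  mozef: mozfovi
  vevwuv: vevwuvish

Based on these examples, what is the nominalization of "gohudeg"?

gohudgovi

kunan and velin both end in -n yet inflect differently (kukunan, tivelinum), so the final letter is not what conditions the rule; the last vowel is.
"gohudeg" has last vowel 'e'. The stems whose last vowel is 'e' (lusmev → lusmvovi, mozef → mozfovi, bisomseg → bisomsgovi) delete the last vowel and add -ovi.
The other patterns: stems whose last vowel is 'a' repeat the first consonant+vowel as a prefix; stems whose last vowel is 'i' add ti- … -um around the stem; stems whose last vowel is 'o' or 'u' add -ish.
So gohudeg → gohudgovi.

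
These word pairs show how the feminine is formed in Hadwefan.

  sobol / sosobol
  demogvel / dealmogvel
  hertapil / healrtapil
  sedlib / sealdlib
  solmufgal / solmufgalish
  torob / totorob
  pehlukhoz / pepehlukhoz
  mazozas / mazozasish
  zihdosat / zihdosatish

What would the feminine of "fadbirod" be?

fafadbirod

solmufgal and sobol both end in -l yet inflect differently (solmufgalish, sosobol), so the final letter is not what conditions the rule; the last vowel is.
"fadbirod" has last vowel 'o'. The stems whose last vowel is 'o' (sobol → sosobol, torob → totorob, pehlukhoz → pepehlukhoz) repeat the first consonant+vowel as a prefix.
So fadbirod → fafadbirod.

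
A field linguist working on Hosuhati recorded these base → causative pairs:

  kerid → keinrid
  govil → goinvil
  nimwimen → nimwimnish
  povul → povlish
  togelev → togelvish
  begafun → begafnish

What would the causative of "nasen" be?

govil and povul both end in -l yet inflect differently (goinvil, povlish), so the final letter is not what conditions the rule; the last vowel is.
"nasen" has last vowel 'e'. The stems whose last vowel is 'e' (nimwimen → nimwimnish, togelev → togelvish) delete the last vowel and add -ish.
So nasen → nasnish.

nasnish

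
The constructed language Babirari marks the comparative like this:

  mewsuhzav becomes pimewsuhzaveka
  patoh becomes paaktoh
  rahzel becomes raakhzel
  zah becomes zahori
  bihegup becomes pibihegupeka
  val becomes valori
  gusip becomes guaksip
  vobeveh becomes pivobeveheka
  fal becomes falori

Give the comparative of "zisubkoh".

fal and rahzel both end in -l yet inflect differently (falori, raakhzel), so the final letter is not what conditions the rule; the number of vowels is.
"zisubkoh" has 3 vowels. The stems with 3 vowels (bihegup → pibihegupeka, mewsuhzav → pimewsuhzaveka, vobeveh → pivobeveheka) add pi- … -eka around the stem.
So zisubkoh → pizisubkoheka.

pizisubkoheka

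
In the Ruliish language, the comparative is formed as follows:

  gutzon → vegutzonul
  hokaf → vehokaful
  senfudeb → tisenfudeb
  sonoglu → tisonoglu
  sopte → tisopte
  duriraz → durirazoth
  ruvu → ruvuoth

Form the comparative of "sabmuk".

tisabmuk

"sabmuk" begins with s-. The stems beginning with s- (senfudeb → tisenfudeb, sonoglu → tisonoglu, sopte → tisopte) add the prefix ti-.
So sabmuk → tisabmuk.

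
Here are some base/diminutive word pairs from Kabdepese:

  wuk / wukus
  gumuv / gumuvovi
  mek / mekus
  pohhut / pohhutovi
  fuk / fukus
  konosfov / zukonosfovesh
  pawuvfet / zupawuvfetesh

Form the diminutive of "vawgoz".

"vawgoz" has 2 vowels. The stems with 2 vowels (pohhut → pohhutovi, gumuv → gumuvovi) add -ovi.
So vawgoz → vawgozovi.

vawgozovi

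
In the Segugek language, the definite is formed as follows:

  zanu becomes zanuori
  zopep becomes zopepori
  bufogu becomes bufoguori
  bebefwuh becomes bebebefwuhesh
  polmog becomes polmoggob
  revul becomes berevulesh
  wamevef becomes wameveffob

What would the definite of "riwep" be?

riwepori

bebefwuh and zanu both have last vowel 'u' yet inflect differently (bebebefwuhesh, zanuori), so the last vowel is not what conditions the rule; the final letter is.
"riwep" ends in -p. The one such stem in the data (zopep → zopepori) adds -ori, so the same rule applies.
So riwep → riwepori.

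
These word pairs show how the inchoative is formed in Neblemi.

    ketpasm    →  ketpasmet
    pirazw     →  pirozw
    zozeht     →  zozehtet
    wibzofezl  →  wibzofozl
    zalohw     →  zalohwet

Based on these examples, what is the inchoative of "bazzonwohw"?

bazzonwohwet

pirazw and zalohw both end in -w yet inflect differently (pirozw, zalohwet), so the final letter is not what conditions the rule; the second-to-last letter is.
"bazzonwohw" has second-to-last letter 'h'. The stems whose second-to-last letter is 'h' (zozeht → zozehtet, zalohw → zalohwet) add -et.
The other pattern: stems whose second-to-last letter is 'z' change the last vowel to 'o'.
So bazzonwohw → bazzonwohwet.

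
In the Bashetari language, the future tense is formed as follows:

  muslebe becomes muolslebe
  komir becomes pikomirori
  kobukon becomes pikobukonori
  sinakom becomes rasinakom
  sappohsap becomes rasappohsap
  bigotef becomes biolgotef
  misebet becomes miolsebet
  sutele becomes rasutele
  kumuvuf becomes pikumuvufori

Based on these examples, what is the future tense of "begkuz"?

sutele and muslebe both end in -e yet inflect differently (rasutele, muolslebe), so the final letter is not what conditions the rule; the first letter is.
"begkuz" begins with b-. The one such stem in the data (bigotef → biolgotef) inserts -ol- after the first vowel (as do misebet, muslebe), so the same rule applies.
So begkuz → beolgkuz.

beolgkuz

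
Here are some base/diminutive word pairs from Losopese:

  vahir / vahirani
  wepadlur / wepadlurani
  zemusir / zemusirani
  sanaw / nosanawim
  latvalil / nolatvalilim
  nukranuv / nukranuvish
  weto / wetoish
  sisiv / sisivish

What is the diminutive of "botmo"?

vahir and latvalil both have last vowel 'i' yet inflect differently (vahirani, nolatvalilim), so the last vowel is not what conditions the rule; the final letter is.
"botmo" ends in -o. The one such stem in the data (weto → wetoish) adds -ish, so the same rule applies.
The other patterns: stems ending in -r add -ani; stems ending in -l or -w add no- … -im around the stem.
So botmo → botmoish.

botmoish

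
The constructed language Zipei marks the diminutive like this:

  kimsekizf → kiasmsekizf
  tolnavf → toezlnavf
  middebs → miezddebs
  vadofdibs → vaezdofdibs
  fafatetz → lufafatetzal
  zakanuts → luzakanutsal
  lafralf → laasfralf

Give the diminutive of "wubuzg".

"wubuzg" has second-to-last letter 'z'. The one such stem in the data (kimsekizf → kiasmsekizf) inserts -as- after the first vowel (as does lafralf), so the same rule applies.
So wubuzg → wuasbuzg.

wuasbuzg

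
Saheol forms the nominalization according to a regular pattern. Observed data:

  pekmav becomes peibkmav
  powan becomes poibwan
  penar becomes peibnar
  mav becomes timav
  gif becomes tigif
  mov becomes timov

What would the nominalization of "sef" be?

tisef

pekmav and mav both end in -v yet inflect differently (peibkmav, timav), so the final letter is not what conditions the rule; the number of vowels is.
"sef" has 1 vowel. The stems with 1 vowel (mav → timav, gif → tigif, mov → timov) add the prefix ti-.
So sef → tisef.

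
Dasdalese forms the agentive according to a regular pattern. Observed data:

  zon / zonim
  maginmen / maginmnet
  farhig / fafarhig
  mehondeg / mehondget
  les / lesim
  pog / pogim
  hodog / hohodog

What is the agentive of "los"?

losim

"los" has 1 vowel. The stems with 1 vowel (les → lesim, pog → pogim, zon → zonim) add -im.
So los → losim.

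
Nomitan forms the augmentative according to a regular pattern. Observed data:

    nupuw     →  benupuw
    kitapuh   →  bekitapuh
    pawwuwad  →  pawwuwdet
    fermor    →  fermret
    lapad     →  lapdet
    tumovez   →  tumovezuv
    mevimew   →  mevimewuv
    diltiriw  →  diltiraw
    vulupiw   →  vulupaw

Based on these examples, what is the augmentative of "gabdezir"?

"gabdezir" has last vowel 'i'. The stems whose last vowel is 'i' (diltiriw → diltiraw, vulupiw → vulupaw) change the last vowel to 'a'.
So gabdezir → gabdezar.

gabdezar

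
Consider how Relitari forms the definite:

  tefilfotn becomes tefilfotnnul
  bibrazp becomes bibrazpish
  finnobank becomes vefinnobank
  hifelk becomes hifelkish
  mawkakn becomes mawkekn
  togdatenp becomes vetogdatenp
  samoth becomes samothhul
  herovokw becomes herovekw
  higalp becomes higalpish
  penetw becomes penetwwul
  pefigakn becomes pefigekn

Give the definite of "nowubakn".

tefilfotn and pefigakn both end in -n yet inflect differently (tefilfotnnul, pefigekn), so the final letter is not what conditions the rule; the second-to-last letter is.
"nowubakn" has second-to-last letter 'k'. The stems whose second-to-last letter is 'k' (pefigakn → pefigekn, mawkakn → mawkekn, herovokw → herovekw) change the last vowel to 'e'.
So nowubakn → nowubekn.

nowubekn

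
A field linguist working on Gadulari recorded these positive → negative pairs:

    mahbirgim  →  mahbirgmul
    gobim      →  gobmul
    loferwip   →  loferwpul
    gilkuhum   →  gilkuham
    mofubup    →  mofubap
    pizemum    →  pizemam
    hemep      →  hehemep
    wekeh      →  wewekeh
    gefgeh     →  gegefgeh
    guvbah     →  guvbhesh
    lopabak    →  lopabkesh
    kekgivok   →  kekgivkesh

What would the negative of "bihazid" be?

bihazdul

mahbirgim and gilkuhum both end in -m yet inflect differently (mahbirgmul, gilkuham), so the final letter is not what conditions the rule; the last vowel is.
"bihazid" has last vowel 'i'. The stems whose last vowel is 'i' (mahbirgim → mahbirgmul, gobim → gobmul, loferwip → loferwpul) delete the last vowel and add -ul.
The other patterns: stems whose last vowel is 'u' change the last vowel to 'a'; stems whose last vowel is 'e' repeat the first consonant+vowel as a prefix; stems whose last vowel is 'a' or 'o' delete the last vowel and add -esh.
So bihazid → bihazdul.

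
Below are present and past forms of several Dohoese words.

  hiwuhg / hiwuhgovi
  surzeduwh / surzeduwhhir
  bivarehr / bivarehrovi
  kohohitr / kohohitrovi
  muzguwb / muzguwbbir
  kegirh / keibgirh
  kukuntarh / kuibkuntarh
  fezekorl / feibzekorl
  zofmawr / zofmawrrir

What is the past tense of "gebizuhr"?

kukuntarh and surzeduwh both end in -h yet inflect differently (kuibkuntarh, surzeduwhhir), so the final letter is not what conditions the rule; the second-to-last letter is.
"gebizuhr" has second-to-last letter 'h'. The stems whose second-to-last letter is 'h' (bivarehr → bivarehrovi, hiwuhg → hiwuhgovi) add -ovi.
The other patterns: stems whose second-to-last letter is 'r' insert -ib- after the first vowel; stems whose second-to-last letter is 'w' double the final consonant and add -ir.
So gebizuhr → gebizuhrovi.

gebizuhrovi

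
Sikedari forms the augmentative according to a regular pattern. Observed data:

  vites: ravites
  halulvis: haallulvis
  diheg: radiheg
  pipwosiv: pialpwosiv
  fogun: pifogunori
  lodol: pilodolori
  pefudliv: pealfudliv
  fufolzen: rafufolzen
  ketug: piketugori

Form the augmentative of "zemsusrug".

vites and halulvis both end in -s yet inflect differently (ravites, haallulvis), so the final letter is not what conditions the rule; the last vowel is.
"zemsusrug" has last vowel 'u'. The stems whose last vowel is 'u' (fogun → pifogunori, ketug → piketugori) add pi- … -ori around the stem.
So zemsusrug → pizemsusrugori.

pizemsusrugori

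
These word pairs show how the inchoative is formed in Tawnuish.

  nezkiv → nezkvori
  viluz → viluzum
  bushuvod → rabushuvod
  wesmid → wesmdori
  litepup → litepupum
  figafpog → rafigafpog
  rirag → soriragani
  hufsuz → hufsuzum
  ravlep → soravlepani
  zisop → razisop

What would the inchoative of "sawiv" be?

wesmid and bushuvod both end in -d yet inflect differently (wesmdori, rabushuvod), so the final letter is not what conditions the rule; the last vowel is.
"sawiv" has last vowel 'i'. The stems whose last vowel is 'i' (nezkiv → nezkvori, wesmid → wesmdori) delete the last vowel and add -ori.
The other patterns: stems whose last vowel is 'o' add the prefix ra-; stems whose last vowel is 'a' or 'e' add so- … -ani around the stem; stems whose last vowel is 'u' add -um.
So sawiv → sawvori.

sawvori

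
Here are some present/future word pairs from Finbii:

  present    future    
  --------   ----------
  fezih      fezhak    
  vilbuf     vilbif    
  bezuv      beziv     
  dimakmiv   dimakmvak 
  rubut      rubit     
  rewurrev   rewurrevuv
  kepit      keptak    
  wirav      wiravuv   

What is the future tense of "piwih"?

piwhak

dimakmiv and rewurrev both end in -v yet inflect differently (dimakmvak, rewurrevuv), so the final letter is not what conditions the rule; the last vowel is.
"piwih" has last vowel 'i'. The stems whose last vowel is 'i' (fezih → fezhak, dimakmiv → dimakmvak, kepit → keptak) delete the last vowel and add -ak.
So piwih → piwhak.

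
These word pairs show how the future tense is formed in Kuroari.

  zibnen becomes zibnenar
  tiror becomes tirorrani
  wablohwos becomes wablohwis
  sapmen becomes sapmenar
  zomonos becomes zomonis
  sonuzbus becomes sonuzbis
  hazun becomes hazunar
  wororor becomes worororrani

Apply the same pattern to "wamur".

wamurrani

"wamur" ends in -r. The stems ending in -r (wororor → worororrani, tiror → tirorrani) double the final consonant and add -ani.
The other patterns: stems ending in -s change the last vowel to 'i'; stems ending in -n add -ar.
So wamur → wamurrani.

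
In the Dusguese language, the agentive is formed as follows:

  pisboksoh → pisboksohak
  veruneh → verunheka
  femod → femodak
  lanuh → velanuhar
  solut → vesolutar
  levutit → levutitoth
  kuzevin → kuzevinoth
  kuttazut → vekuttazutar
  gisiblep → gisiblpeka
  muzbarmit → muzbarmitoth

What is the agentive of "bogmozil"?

"bogmozil" has last vowel 'i'. The stems whose last vowel is 'i' (levutit → levutitoth, muzbarmit → muzbarmitoth, kuzevin → kuzevinoth) add -oth.
So bogmozil → bogmoziloth.

bogmoziloth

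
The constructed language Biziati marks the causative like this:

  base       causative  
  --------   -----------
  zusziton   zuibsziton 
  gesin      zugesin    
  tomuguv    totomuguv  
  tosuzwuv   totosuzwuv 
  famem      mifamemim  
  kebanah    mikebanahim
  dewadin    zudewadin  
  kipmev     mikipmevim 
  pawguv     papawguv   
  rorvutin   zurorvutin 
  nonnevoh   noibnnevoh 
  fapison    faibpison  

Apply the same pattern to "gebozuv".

kebanah and nonnevoh both end in -h yet inflect differently (mikebanahim, noibnnevoh), so the final letter is not what conditions the rule; the last vowel is.
"gebozuv" has last vowel 'u'. The stems whose last vowel is 'u' (tosuzwuv → totosuzwuv, pawguv → papawguv, tomuguv → totomuguv) repeat the first consonant+vowel as a prefix.
So gebozuv → gegebozuv.

gegebozuv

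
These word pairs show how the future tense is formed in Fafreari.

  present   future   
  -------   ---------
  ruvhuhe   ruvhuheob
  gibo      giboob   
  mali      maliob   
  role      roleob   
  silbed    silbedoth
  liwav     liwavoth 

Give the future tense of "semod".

ruvhuhe and silbed both have last vowel 'e' yet inflect differently (ruvhuheob, silbedoth), so the last vowel is not what conditions the rule; whether the stem ends in a vowel or a consonant is.
"semod" ends in a consonant. The stems ending in a consonant (silbed → silbedoth, liwav → liwavoth) add -oth.
The other pattern: stems ending in a vowel add -ob.
So semod → semodoth.

semodoth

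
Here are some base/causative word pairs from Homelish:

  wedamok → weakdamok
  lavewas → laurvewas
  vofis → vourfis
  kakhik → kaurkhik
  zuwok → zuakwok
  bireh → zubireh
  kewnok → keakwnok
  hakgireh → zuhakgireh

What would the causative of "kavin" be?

wedamok and kakhik both end in -k yet inflect differently (weakdamok, kaurkhik), so the final letter is not what conditions the rule; the last vowel is.
"kavin" has last vowel 'i'. The stems whose last vowel is 'i' (vofis → vourfis, kakhik → kaurkhik) insert -ur- after the first vowel.
So kavin → kaurvin.

kaurvin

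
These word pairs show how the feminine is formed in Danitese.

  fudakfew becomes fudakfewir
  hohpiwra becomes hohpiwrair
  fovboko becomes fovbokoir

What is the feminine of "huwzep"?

huwzepir

Every pair shown (fudakfew → fudakfewir, hohpiwra → hohpiwrair, fovboko → fovbokoir) follows the same rule: add -ir.
So huwzep → huwzepir.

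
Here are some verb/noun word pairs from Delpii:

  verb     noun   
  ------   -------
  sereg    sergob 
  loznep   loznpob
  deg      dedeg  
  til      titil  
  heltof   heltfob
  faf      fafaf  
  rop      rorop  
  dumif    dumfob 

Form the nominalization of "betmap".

sereg and deg both end in -g yet inflect differently (sergob, dedeg), so the final letter is not what conditions the rule; the number of vowels is.
"betmap" has 2 vowels. The stems with 2 vowels (dumif → dumfob, loznep → loznpob, heltof → heltfob) delete the last vowel and add -ob.
The other pattern: stems with 1 vowel repeat the first consonant+vowel as a prefix.
So betmap → betmpob.

betmpob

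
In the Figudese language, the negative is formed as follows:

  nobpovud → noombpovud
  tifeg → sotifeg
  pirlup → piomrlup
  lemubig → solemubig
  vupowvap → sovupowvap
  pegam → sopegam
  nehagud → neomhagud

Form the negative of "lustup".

luomstup

pirlup and vupowvap both end in -p yet inflect differently (piomrlup, sovupowvap), so the final letter is not what conditions the rule; the last vowel is.
"lustup" has last vowel 'u'. The stems whose last vowel is 'u' (nobpovud → noombpovud, pirlup → piomrlup, nehagud → neomhagud) insert -om- after the first vowel.
The other pattern: stems whose last vowel is 'a', 'e' or 'i' add the prefix so-.
So lustup → luomstup.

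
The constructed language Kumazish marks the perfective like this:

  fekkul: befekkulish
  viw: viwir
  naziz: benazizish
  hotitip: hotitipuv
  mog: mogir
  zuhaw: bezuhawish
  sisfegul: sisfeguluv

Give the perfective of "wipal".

bewipalish

viw and zuhaw both end in -w yet inflect differently (viwir, bezuhawish), so the final letter is not what conditions the rule; the number of vowels is.
"wipal" has 2 vowels. The stems with 2 vowels (zuhaw → bezuhawish, fekkul → befekkulish, naziz → benazizish) add be- … -ish around the stem.
So wipal → bewipalish.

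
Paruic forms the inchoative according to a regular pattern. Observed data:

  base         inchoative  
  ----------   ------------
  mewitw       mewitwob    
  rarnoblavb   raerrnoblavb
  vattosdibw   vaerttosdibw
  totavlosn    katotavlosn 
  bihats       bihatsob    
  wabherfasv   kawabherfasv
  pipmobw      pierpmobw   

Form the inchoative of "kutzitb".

kutzitbob

mewitw and vattosdibw both end in -w yet inflect differently (mewitwob, vaerttosdibw), so the final letter is not what conditions the rule; the second-to-last letter is.
"kutzitb" has second-to-last letter 't'. The stems whose second-to-last letter is 't' (bihats → bihatsob, mewitw → mewitwob) add -ob.
The other patterns: stems whose second-to-last letter is 's' add the prefix ka-; stems whose second-to-last letter is 'b' or 'v' insert -er- after the first vowel.
So kutzitb → kutzitbob.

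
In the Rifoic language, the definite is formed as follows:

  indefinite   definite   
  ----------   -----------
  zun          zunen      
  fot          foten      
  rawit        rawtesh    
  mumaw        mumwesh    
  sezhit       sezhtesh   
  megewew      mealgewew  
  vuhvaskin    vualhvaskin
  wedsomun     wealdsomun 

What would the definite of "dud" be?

duden

fot and rawit both end in -t yet inflect differently (foten, rawtesh), so the final letter is not what conditions the rule; the number of vowels is.
"dud" has 1 vowel. The stems with 1 vowel (zun → zunen, fot → foten) add -en.
So dud → duden.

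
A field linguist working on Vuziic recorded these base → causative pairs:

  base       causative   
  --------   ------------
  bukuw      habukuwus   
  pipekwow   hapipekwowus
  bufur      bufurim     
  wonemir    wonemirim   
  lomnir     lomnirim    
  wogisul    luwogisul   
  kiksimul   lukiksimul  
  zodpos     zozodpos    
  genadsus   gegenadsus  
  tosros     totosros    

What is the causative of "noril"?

lunoril

"noril" ends in -l. The stems ending in -l (wogisul → luwogisul, kiksimul → lukiksimul) add the prefix lu-.
The other patterns: stems ending in -w add ha- … -us around the stem; stems ending in -r add -im; stems ending in -s repeat the first consonant+vowel as a prefix.
So noril → lunoril.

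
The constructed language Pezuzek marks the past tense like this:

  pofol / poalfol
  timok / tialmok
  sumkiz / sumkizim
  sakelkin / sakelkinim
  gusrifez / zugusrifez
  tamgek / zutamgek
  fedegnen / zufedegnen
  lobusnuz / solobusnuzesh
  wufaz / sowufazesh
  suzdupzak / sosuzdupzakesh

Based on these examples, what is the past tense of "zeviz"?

sumkiz and gusrifez both end in -z yet inflect differently (sumkizim, zugusrifez), so the final letter is not what conditions the rule; the last vowel is.
"zeviz" has last vowel 'i'. The stems whose last vowel is 'i' (sumkiz → sumkizim, sakelkin → sakelkinim) add -im.
So zeviz → zevizim.

zevizim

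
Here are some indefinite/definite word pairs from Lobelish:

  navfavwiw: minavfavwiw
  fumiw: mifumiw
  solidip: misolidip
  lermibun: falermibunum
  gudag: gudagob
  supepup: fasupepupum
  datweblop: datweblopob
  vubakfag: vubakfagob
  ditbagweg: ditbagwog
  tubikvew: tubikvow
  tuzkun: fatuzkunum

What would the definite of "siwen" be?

siwon

ditbagweg and vubakfag both end in -g yet inflect differently (ditbagwog, vubakfagob), so the final letter is not what conditions the rule; the last vowel is.
"siwen" has last vowel 'e'. The stems whose last vowel is 'e' (tubikvew → tubikvow, ditbagweg → ditbagwog) change the last vowel to 'o'.
The other patterns: stems whose last vowel is 'a' or 'o' add -ob; stems whose last vowel is 'u' add fa- … -um around the stem; stems whose last vowel is 'i' add the prefix mi-.
So siwen → siwon.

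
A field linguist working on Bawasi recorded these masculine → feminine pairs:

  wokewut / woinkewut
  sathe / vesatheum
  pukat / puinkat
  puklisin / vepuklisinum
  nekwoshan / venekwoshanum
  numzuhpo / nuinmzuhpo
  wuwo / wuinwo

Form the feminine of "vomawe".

nekwoshan and pukat both have last vowel 'a' yet inflect differently (venekwoshanum, puinkat), so the last vowel is not what conditions the rule; the final letter is.
"vomawe" ends in -e. The one such stem in the data (sathe → vesatheum) adds ve- … -um around the stem, so the same rule applies.
The other pattern: stems ending in -o or -t insert -in- after the first vowel.
So vomawe → vevomaweum.

vevomaweum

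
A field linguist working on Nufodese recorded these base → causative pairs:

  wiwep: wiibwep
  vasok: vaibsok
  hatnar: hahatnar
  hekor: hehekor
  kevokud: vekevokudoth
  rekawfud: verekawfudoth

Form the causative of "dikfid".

vedikfidoth

vasok and hekor both have last vowel 'o' yet inflect differently (vaibsok, hehekor), so the last vowel is not what conditions the rule; the final letter is.
"dikfid" ends in -d. The stems ending in -d (kevokud → vekevokudoth, rekawfud → verekawfudoth) add ve- … -oth around the stem.
So dikfid → vedikfidoth.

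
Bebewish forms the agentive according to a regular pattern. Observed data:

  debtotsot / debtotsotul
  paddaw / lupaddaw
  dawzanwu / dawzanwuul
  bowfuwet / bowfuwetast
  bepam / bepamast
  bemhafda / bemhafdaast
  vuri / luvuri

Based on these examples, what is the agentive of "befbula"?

befbulaast

bowfuwet and debtotsot both end in -t yet inflect differently (bowfuwetast, debtotsotul), so the final letter is not what conditions the rule; the first letter is.
"befbula" begins with b-. The stems beginning with b- (bemhafda → bemhafdaast, bepam → bepamast, bowfuwet → bowfuwetast) add -ast.
The other patterns: stems beginning with p- or v- add the prefix lu-; stems beginning with d- add -ul.
So befbula → befbulaast.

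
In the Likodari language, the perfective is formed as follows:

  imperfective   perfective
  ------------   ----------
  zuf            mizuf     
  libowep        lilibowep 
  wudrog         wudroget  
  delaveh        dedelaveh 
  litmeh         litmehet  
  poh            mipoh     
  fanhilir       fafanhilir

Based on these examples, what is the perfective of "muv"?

mimuv

poh and litmeh both end in -h yet inflect differently (mipoh, litmehet), so the final letter is not what conditions the rule; the number of vowels is.
"muv" has 1 vowel. The stems with 1 vowel (poh → mipoh, zuf → mizuf) add the prefix mi-.
So muv → mimuv.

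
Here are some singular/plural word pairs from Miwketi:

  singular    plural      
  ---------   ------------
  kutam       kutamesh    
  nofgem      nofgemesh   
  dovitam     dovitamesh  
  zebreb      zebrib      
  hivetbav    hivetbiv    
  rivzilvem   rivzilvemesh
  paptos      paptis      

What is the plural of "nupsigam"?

nupsigamesh

kutam and hivetbav both have last vowel 'a' yet inflect differently (kutamesh, hivetbiv), so the last vowel is not what conditions the rule; the final letter is.
"nupsigam" ends in -m. The stems ending in -m (kutam → kutamesh, dovitam → dovitamesh, nofgem → nofgemesh) add -esh.
The other pattern: stems ending in -b, -s or -v change the last vowel to 'i'.
So nupsigam → nupsigamesh.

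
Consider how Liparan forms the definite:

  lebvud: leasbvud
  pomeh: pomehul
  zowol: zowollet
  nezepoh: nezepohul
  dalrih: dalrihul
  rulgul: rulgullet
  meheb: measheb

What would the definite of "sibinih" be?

nezepoh and zowol both have last vowel 'o' yet inflect differently (nezepohul, zowollet), so the last vowel is not what conditions the rule; the final letter is.
"sibinih" ends in -h. The stems ending in -h (pomeh → pomehul, nezepoh → nezepohul, dalrih → dalrihul) add -ul.
So sibinih → sibinihul.

sibinihul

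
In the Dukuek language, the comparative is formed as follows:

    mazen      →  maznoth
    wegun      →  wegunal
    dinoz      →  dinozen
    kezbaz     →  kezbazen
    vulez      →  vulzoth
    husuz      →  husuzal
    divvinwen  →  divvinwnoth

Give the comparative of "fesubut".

fesubutal

"fesubut" has last vowel 'u'. The stems whose last vowel is 'u' (husuz → husuzal, wegun → wegunal) add -al.
The other patterns: stems whose last vowel is 'e' delete the last vowel and add -oth; stems whose last vowel is 'a' or 'o' add -en.
So fesubut → fesubutal.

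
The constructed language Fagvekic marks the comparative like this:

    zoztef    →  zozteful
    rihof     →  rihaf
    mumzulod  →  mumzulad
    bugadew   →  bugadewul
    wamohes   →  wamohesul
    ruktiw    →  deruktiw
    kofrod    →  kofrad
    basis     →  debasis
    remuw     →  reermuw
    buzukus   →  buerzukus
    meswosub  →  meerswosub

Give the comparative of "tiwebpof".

zoztef and rihof both end in -f yet inflect differently (zozteful, rihaf), so the final letter is not what conditions the rule; the last vowel is.
"tiwebpof" has last vowel 'o'. The stems whose last vowel is 'o' (mumzulod → mumzulad, kofrod → kofrad, rihof → rihaf) change the last vowel to 'a'.
The other patterns: stems whose last vowel is 'e' add -ul; stems whose last vowel is 'u' insert -er- after the first vowel; stems whose last vowel is 'i' add the prefix de-.
So tiwebpof → tiwebpaf.

tiwebpaf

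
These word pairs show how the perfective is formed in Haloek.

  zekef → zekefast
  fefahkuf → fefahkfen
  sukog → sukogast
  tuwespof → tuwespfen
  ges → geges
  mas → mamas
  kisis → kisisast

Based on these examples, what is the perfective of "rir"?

ririr

ges and kisis both end in -s yet inflect differently (geges, kisisast), so the final letter is not what conditions the rule; the number of vowels is.
"rir" has 1 vowel. The stems with 1 vowel (ges → geges, mas → mamas) repeat the first consonant+vowel as a prefix.
So rir → ririr.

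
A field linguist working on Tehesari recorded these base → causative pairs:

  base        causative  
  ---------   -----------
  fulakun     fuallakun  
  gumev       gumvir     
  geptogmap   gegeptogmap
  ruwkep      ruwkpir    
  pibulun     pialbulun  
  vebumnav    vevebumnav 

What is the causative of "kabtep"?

kabtpir

"kabtep" has last vowel 'e'. The stems whose last vowel is 'e' (gumev → gumvir, ruwkep → ruwkpir) delete the last vowel and add -ir.
The other patterns: stems whose last vowel is 'a' repeat the first consonant+vowel as a prefix; stems whose last vowel is 'u' insert -al- after the first vowel.
So kabtep → kabtpir.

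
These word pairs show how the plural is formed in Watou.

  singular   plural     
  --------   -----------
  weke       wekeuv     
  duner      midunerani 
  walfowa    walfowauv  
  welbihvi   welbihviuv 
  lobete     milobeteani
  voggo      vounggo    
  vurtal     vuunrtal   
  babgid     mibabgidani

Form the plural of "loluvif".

miloluvifani

weke and lobete both end in -e yet inflect differently (wekeuv, milobeteani), so the final letter is not what conditions the rule; the first letter is.
"loluvif" begins with l-. The one such stem in the data (lobete → milobeteani) adds mi- … -ani around the stem, so the same rule applies.
The other patterns: stems beginning with v- insert -un- after the first vowel; stems beginning with w- add -uv.
So loluvif → miloluvifani.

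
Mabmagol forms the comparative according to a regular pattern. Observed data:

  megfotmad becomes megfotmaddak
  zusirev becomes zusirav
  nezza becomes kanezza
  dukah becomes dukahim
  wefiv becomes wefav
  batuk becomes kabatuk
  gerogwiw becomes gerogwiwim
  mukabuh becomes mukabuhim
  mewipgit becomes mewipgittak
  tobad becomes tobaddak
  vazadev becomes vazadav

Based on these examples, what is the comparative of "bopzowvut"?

"bopzowvut" ends in -t. The one such stem in the data (mewipgit → mewipgittak) doubles the final consonant and adds -ak (as do tobad, megfotmad), so the same rule applies.
The other patterns: stems ending in -v change the last vowel to 'a'; stems ending in -a or -k add the prefix ka-; stems ending in -h or -w add -im.
So bopzowvut → bopzowvuttak.

bopzowvuttak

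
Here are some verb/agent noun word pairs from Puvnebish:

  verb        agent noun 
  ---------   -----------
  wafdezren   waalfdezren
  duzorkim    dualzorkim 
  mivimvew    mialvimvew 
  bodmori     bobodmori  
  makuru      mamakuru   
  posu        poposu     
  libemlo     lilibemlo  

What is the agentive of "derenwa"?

duzorkim and bodmori both have last vowel 'i' yet inflect differently (dualzorkim, bobodmori), so the last vowel is not what conditions the rule; whether the stem ends in a vowel or a consonant is.
"derenwa" ends in a vowel. The stems ending in a vowel (bodmori → bobodmori, makuru → mamakuru, posu → poposu) repeat the first consonant+vowel as a prefix.
So derenwa → dederenwa.

dederenwa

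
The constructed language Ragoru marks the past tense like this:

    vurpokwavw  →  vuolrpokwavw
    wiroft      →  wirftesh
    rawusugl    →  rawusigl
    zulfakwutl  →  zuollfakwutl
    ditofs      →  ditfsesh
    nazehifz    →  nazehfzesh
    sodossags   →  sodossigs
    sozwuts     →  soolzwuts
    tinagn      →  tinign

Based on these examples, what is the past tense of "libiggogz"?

ditofs and sodossags both end in -s yet inflect differently (ditfsesh, sodossigs), so the final letter is not what conditions the rule; the second-to-last letter is.
"libiggogz" has second-to-last letter 'g'. The stems whose second-to-last letter is 'g' (tinagn → tinign, sodossags → sodossigs, rawusugl → rawusigl) change the last vowel to 'i'.
The other patterns: stems whose second-to-last letter is 'f' delete the last vowel and add -esh; stems whose second-to-last letter is 't' or 'v' insert -ol- after the first vowel.
So libiggogz → libiggigz.

libiggigz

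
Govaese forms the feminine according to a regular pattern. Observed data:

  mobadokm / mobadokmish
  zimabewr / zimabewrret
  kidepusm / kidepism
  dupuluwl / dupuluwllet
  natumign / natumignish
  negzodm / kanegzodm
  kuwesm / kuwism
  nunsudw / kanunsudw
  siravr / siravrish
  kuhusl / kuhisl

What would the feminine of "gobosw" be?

gobisw

negzodm and kidepusm both end in -m yet inflect differently (kanegzodm, kidepism), so the final letter is not what conditions the rule; the second-to-last letter is.
"gobosw" has second-to-last letter 's'. The stems whose second-to-last letter is 's' (kidepusm → kidepism, kuwesm → kuwism, kuhusl → kuhisl) change the last vowel to 'i'.
The other patterns: stems whose second-to-last letter is 'd' add the prefix ka-; stems whose second-to-last letter is 'w' double the final consonant and add -et; stems whose second-to-last letter is 'g', 'k' or 'v' add -ish.
So gobosw → gobisw.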